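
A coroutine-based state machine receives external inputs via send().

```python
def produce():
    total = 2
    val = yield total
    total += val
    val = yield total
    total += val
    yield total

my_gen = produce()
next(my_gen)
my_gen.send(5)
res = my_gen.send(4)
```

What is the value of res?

Step 1: next() -> yield total=2.
Step 2: send(5) -> val=5, total = 2+5 = 7, yield 7.
Step 3: send(4) -> val=4, total = 7+4 = 11, yield 11.
Therefore res = 11.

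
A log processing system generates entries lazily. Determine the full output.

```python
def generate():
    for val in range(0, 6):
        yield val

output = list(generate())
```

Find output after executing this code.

Step 1: The generator yields each value from range(0, 6).
Step 2: list() consumes all yields: [0, 1, 2, 3, 4, 5].
Therefore output = [0, 1, 2, 3, 4, 5].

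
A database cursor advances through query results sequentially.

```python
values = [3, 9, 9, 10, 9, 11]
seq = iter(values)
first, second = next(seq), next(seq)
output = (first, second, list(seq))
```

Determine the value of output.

Step 1: Create iterator over [3, 9, 9, 10, 9, 11].
Step 2: first = 3, second = 9.
Step 3: Remaining elements: [9, 10, 9, 11].
Therefore output = (3, 9, [9, 10, 9, 11]).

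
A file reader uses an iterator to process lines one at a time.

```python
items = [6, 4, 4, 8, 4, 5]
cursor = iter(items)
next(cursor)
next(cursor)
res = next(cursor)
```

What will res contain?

Step 1: Create iterator over [6, 4, 4, 8, 4, 5].
Step 2: next() consumes 6.
Step 3: next() consumes 4.
Step 4: next() returns 4.
Therefore res = 4.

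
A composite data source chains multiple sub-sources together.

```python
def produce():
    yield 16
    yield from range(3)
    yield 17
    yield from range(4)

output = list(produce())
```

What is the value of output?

Step 1: Trace yields in order:
  yield 16
  yield 0
  yield 1
  yield 2
  yield 17
  yield 0
  yield 1
  yield 2
  yield 3
Therefore output = [16, 0, 1, 2, 17, 0, 1, 2, 3].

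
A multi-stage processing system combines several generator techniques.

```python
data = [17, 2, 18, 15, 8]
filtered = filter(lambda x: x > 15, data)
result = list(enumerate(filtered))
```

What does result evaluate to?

Step 1: Filter [17, 2, 18, 15, 8] for > 15: [17, 18].
Step 2: enumerate re-indexes from 0: [(0, 17), (1, 18)].
Therefore result = [(0, 17), (1, 18)].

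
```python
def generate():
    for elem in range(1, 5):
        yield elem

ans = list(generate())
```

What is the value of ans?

Step 1: The generator yields each value from range(1, 5).
Step 2: list() consumes all yields: [1, 2, 3, 4].
Therefore ans = [1, 2, 3, 4].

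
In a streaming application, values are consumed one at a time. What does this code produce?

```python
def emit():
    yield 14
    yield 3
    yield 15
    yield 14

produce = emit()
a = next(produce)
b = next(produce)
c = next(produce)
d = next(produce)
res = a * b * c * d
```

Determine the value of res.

Step 1: Create generator and consume all values:
  a = next(produce) = 14
  b = next(produce) = 3
  c = next(produce) = 15
  d = next(produce) = 14
Step 2: res = 14 * 3 * 15 * 14 = 8820.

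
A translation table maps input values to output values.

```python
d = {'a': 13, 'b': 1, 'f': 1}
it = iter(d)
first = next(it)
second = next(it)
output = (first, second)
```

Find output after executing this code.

Step 1: iter(d) iterates over keys: ['a', 'b', 'f'].
Step 2: first = next(it) = 'a', second = next(it) = 'b'.
Therefore output = ('a', 'b').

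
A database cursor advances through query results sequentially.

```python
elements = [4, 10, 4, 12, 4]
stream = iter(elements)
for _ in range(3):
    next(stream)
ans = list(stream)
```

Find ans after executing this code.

Step 1: Create iterator over [4, 10, 4, 12, 4].
Step 2: Advance 3 positions (consuming [4, 10, 4]).
Step 3: list() collects remaining elements: [12, 4].
Therefore ans = [12, 4].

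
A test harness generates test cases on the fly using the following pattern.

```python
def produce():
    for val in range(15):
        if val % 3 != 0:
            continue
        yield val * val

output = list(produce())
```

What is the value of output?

Step 1: Only yield val**2 when val is divisible by 3:
  val=0: 0 % 3 == 0, yield 0**2 = 0
  val=3: 3 % 3 == 0, yield 3**2 = 9
  val=6: 6 % 3 == 0, yield 6**2 = 36
  val=9: 9 % 3 == 0, yield 9**2 = 81
  val=12: 12 % 3 == 0, yield 12**2 = 144
Therefore output = [0, 9, 36, 81, 144].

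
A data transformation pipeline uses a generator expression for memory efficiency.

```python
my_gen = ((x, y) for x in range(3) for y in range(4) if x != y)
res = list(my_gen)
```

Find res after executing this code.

Step 1: Nested generator over range(3) x range(4) where x != y:
  (0, 0): excluded (x == y)
  (0, 1): included
  (0, 2): included
  (0, 3): included
  (1, 0): included
  (1, 1): excluded (x == y)
  (1, 2): included
  (1, 3): included
  (2, 0): included
  (2, 1): included
  (2, 2): excluded (x == y)
  (2, 3): included
Therefore res = [(0, 1), (0, 2), (0, 3), (1, 0), (1, 2), (1, 3), (2, 0), (2, 1), (2, 3)].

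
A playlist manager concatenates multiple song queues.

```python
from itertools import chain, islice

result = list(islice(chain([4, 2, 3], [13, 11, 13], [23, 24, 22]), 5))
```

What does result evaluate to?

Step 1: chain([4, 2, 3], [13, 11, 13], [23, 24, 22]) = [4, 2, 3, 13, 11, 13, 23, 24, 22].
Step 2: islice takes first 5 elements: [4, 2, 3, 13, 11].
Therefore result = [4, 2, 3, 13, 11].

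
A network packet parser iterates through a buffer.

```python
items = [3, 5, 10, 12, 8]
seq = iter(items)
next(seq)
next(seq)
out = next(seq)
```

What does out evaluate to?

Step 1: Create iterator over [3, 5, 10, 12, 8].
Step 2: next() consumes 3.
Step 3: next() consumes 5.
Step 4: next() returns 10.
Therefore out = 10.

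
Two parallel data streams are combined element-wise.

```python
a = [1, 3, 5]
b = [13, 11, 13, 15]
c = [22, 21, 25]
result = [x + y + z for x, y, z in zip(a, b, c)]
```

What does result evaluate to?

Step 1: zip three lists (truncates to shortest, len=3):
  1 + 13 + 22 = 36
  3 + 11 + 21 = 35
  5 + 13 + 25 = 43
Therefore result = [36, 35, 43].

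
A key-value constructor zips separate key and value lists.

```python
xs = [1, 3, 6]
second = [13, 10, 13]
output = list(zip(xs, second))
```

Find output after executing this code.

Step 1: zip pairs elements at same index:
  Index 0: (1, 13)
  Index 1: (3, 10)
  Index 2: (6, 13)
Therefore output = [(1, 13), (3, 10), (6, 13)].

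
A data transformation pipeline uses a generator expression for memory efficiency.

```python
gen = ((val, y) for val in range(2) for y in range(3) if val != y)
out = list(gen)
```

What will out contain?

Step 1: Nested generator over range(2) x range(3) where val != y:
  (0, 0): excluded (val == y)
  (0, 1): included
  (0, 2): included
  (1, 0): included
  (1, 1): excluded (val == y)
  (1, 2): included
Therefore out = [(0, 1), (0, 2), (1, 0), (1, 2)].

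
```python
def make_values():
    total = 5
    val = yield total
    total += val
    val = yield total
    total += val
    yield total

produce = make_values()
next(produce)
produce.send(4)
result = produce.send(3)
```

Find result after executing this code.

Step 1: next() -> yield total=5.
Step 2: send(4) -> val=4, total = 5+4 = 9, yield 9.
Step 3: send(3) -> val=3, total = 9+3 = 12, yield 12.
Therefore result = 12.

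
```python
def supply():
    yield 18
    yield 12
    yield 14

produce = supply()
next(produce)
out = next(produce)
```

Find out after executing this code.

Step 1: supply() creates a generator.
Step 2: next(produce) yields 18 (consumed and discarded).
Step 3: next(produce) yields 12, assigned to out.
Therefore out = 12.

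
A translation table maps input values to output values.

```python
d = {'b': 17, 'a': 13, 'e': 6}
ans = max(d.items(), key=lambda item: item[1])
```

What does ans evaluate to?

Step 1: Find item with maximum value:
  ('b', 17)
  ('a', 13)
  ('e', 6)
Step 2: Maximum value is 17 at key 'b'.
Therefore ans = ('b', 17).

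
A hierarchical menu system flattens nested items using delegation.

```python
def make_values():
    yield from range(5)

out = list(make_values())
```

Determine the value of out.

Step 1: yield from delegates to the iterable, yielding each element.
Step 2: Collected values: [0, 1, 2, 3, 4].
Therefore out = [0, 1, 2, 3, 4].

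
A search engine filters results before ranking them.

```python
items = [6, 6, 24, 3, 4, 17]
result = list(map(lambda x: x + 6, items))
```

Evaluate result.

Step 1: Apply lambda x: x + 6 to each element:
  6 -> 12
  6 -> 12
  24 -> 30
  3 -> 9
  4 -> 10
  17 -> 23
Therefore result = [12, 12, 30, 9, 10, 23].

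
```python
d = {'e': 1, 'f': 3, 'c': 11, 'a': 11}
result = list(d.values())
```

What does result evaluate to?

Step 1: d.values() returns the dictionary values in insertion order.
Therefore result = [1, 3, 11, 11].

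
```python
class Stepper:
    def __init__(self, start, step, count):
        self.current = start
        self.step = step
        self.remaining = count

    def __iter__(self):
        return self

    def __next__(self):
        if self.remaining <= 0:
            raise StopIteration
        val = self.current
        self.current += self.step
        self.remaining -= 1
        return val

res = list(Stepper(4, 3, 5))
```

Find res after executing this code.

Step 1: Stepper starts at 4, increments by 3, for 5 steps:
  Yield 4, then current += 3
  Yield 7, then current += 3
  Yield 10, then current += 3
  Yield 13, then current += 3
  Yield 16, then current += 3
Therefore res = [4, 7, 10, 13, 16].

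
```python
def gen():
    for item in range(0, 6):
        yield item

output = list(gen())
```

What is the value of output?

Step 1: The generator yields each value from range(0, 6).
Step 2: list() consumes all yields: [0, 1, 2, 3, 4, 5].
Therefore output = [0, 1, 2, 3, 4, 5].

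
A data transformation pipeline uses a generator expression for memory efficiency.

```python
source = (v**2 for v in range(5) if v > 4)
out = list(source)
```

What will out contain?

Step 1: For range(5), keep v > 4, then square:
  v=0: 0 <= 4, excluded
  v=1: 1 <= 4, excluded
  v=2: 2 <= 4, excluded
  v=3: 3 <= 4, excluded
  v=4: 4 <= 4, excluded
Therefore out = [].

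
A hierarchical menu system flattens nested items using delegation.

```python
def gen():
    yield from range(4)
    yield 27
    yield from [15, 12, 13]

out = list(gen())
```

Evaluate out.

Step 1: Trace yields in order:
  yield 0
  yield 1
  yield 2
  yield 3
  yield 27
  yield 15
  yield 12
  yield 13
Therefore out = [0, 1, 2, 3, 27, 15, 12, 13].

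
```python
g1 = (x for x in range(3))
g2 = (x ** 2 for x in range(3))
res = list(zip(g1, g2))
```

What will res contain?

Step 1: g1 produces [0, 1, 2].
Step 2: g2 produces [0, 1, 4].
Step 3: zip pairs them: [(0, 0), (1, 1), (2, 4)].
Therefore res = [(0, 0), (1, 1), (2, 4)].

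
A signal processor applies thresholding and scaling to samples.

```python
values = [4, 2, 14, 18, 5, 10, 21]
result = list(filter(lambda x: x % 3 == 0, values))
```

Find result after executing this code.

Step 1: Filter elements divisible by 3:
  4 % 3 = 1: removed
  2 % 3 = 2: removed
  14 % 3 = 2: removed
  18 % 3 = 0: kept
  5 % 3 = 2: removed
  10 % 3 = 1: removed
  21 % 3 = 0: kept
Therefore result = [18, 21].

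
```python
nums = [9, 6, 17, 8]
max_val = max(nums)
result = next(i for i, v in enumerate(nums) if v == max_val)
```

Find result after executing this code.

Step 1: max([9, 6, 17, 8]) = 17.
Step 2: Find first index where value == 17:
  Index 0: 9 != 17
  Index 1: 6 != 17
  Index 2: 17 == 17, found!
Therefore result = 2.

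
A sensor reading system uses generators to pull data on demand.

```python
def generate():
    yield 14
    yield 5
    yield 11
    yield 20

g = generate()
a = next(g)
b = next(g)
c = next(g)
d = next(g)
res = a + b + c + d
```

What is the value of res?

Step 1: Create generator and consume all values:
  a = next(g) = 14
  b = next(g) = 5
  c = next(g) = 11
  d = next(g) = 20
Step 2: res = 14 + 5 + 11 + 20 = 50.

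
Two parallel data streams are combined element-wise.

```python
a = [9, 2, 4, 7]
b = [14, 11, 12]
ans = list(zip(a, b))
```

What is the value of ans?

Step 1: zip stops at shortest (len(a)=4, len(b)=3):
  Index 0: (9, 14)
  Index 1: (2, 11)
  Index 2: (4, 12)
Step 2: Last element of a (7) has no pair, dropped.
Therefore ans = [(9, 14), (2, 11), (4, 12)].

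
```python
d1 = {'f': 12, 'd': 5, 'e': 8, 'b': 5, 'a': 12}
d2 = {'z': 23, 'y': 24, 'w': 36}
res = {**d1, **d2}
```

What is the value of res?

Step 1: Merge d1 and d2 (d2 values override on key conflicts).
Step 2: d1 has keys ['f', 'd', 'e', 'b', 'a'], d2 has keys ['z', 'y', 'w'].
Therefore res = {'f': 12, 'd': 5, 'e': 8, 'b': 5, 'a': 12, 'z': 23, 'y': 24, 'w': 36}.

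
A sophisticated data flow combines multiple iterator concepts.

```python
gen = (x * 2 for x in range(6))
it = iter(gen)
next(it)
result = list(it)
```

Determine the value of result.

Step 1: Generator produces [0, 2, 4, 6, 8, 10].
Step 2: next(it) consumes first element (0).
Step 3: list(it) collects remaining: [2, 4, 6, 8, 10].
Therefore result = [2, 4, 6, 8, 10].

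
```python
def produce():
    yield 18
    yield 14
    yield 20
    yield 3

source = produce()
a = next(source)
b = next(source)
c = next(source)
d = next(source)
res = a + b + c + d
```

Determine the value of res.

Step 1: Create generator and consume all values:
  a = next(source) = 18
  b = next(source) = 14
  c = next(source) = 20
  d = next(source) = 3
Step 2: res = 18 + 14 + 20 + 3 = 55.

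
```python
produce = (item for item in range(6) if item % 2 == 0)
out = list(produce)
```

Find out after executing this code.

Step 1: Filter range(6) keeping only even values:
  item=0: even, included
  item=1: odd, excluded
  item=2: even, included
  item=3: odd, excluded
  item=4: even, included
  item=5: odd, excluded
Therefore out = [0, 2, 4].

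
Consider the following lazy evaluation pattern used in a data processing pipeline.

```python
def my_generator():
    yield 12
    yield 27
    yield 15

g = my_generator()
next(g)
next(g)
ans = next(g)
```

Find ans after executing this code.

Step 1: my_generator() creates a generator.
Step 2: next(g) yields 12 (consumed and discarded).
Step 3: next(g) yields 27 (consumed and discarded).
Step 4: next(g) yields 15, assigned to ans.
Therefore ans = 15.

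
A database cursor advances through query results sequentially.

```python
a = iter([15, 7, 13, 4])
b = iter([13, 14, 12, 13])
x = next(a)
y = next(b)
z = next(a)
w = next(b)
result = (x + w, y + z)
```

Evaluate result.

Step 1: a iterates [15, 7, 13, 4], b iterates [13, 14, 12, 13].
Step 2: x = next(a) = 15, y = next(b) = 13.
Step 3: z = next(a) = 7, w = next(b) = 14.
Step 4: result = (15 + 14, 13 + 7) = (29, 20).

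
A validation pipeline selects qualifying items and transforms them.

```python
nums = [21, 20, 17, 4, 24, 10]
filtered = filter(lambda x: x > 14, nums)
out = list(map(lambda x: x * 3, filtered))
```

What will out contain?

Step 1: Filter nums for elements > 14:
  21: kept
  20: kept
  17: kept
  4: removed
  24: kept
  10: removed
Step 2: Map x * 3 on filtered [21, 20, 17, 24]:
  21 -> 63
  20 -> 60
  17 -> 51
  24 -> 72
Therefore out = [63, 60, 51, 72].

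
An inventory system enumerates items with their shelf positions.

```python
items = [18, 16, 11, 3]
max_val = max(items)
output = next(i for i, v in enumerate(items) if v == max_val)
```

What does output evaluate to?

Step 1: max([18, 16, 11, 3]) = 18.
Step 2: Find first index where value == 18:
  Index 0: 18 == 18, found!
Therefore output = 0.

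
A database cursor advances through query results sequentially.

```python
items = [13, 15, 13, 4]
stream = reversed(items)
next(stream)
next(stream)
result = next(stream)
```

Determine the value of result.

Step 1: reversed([13, 15, 13, 4]) gives iterator: [4, 13, 15, 13].
Step 2: First next() = 4, second next() = 13.
Step 3: Third next() = 15.
Therefore result = 15.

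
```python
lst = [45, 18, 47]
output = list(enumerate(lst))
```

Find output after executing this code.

Step 1: enumerate pairs each element with its index:
  (0, 45)
  (1, 18)
  (2, 47)
Therefore output = [(0, 45), (1, 18), (2, 47)].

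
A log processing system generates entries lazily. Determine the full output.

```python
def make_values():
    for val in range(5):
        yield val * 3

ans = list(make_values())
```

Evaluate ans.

Step 1: For each val in range(5), yield val * 3:
  val=0: yield 0 * 3 = 0
  val=1: yield 1 * 3 = 3
  val=2: yield 2 * 3 = 6
  val=3: yield 3 * 3 = 9
  val=4: yield 4 * 3 = 12
Therefore ans = [0, 3, 6, 9, 12].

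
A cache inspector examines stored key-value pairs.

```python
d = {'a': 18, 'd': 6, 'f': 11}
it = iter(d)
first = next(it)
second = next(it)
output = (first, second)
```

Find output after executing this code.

Step 1: iter(d) iterates over keys: ['a', 'd', 'f'].
Step 2: first = next(it) = 'a', second = next(it) = 'd'.
Therefore output = ('a', 'd').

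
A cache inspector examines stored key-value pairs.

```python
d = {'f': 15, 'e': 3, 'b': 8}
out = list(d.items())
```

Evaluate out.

Step 1: d.items() returns (key, value) pairs in insertion order.
Therefore out = [('f', 15), ('e', 3), ('b', 8)].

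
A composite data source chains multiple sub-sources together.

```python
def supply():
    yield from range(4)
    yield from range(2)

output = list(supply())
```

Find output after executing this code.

Step 1: Trace yields in order:
  yield 0
  yield 1
  yield 2
  yield 3
  yield 0
  yield 1
Therefore output = [0, 1, 2, 3, 0, 1].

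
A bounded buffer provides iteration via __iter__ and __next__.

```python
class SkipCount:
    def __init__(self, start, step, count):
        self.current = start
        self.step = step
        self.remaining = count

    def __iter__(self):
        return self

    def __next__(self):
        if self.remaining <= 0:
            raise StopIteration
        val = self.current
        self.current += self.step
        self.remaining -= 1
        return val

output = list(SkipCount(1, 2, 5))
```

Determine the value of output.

Step 1: SkipCount starts at 1, increments by 2, for 5 steps:
  Yield 1, then current += 2
  Yield 3, then current += 2
  Yield 5, then current += 2
  Yield 7, then current += 2
  Yield 9, then current += 2
Therefore output = [1, 3, 5, 7, 9].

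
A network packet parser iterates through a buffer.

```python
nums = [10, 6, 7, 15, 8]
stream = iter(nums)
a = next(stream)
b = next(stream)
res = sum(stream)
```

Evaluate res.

Step 1: Create iterator over [10, 6, 7, 15, 8].
Step 2: a = next() = 10, b = next() = 6.
Step 3: sum() of remaining [7, 15, 8] = 30.
Therefore res = 30.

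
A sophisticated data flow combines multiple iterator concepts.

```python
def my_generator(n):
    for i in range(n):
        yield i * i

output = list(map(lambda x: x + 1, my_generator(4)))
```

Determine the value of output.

Step 1: my_generator(4) yields squares: [0, 1, 4, 9].
Step 2: map adds 1 to each: [1, 2, 5, 10].
Therefore output = [1, 2, 5, 10].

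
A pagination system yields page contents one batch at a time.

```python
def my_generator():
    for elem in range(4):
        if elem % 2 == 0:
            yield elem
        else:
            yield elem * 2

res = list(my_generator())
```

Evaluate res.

Step 1: For each elem in range(4), yield elem if even, else elem*2:
  elem=0 (even): yield 0
  elem=1 (odd): yield 1*2 = 2
  elem=2 (even): yield 2
  elem=3 (odd): yield 3*2 = 6
Therefore res = [0, 2, 2, 6].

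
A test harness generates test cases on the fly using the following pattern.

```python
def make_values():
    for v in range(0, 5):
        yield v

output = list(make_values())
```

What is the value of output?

Step 1: The generator yields each value from range(0, 5).
Step 2: list() consumes all yields: [0, 1, 2, 3, 4].
Therefore output = [0, 1, 2, 3, 4].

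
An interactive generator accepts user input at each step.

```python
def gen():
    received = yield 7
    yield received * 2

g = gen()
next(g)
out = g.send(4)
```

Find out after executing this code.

Step 1: next(g) advances to first yield, producing 7.
Step 2: send(4) resumes, received = 4.
Step 3: yield received * 2 = 4 * 2 = 8.
Therefore out = 8.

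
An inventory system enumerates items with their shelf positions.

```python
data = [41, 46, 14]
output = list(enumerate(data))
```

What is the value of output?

Step 1: enumerate pairs each element with its index:
  (0, 41)
  (1, 46)
  (2, 14)
Therefore output = [(0, 41), (1, 46), (2, 14)].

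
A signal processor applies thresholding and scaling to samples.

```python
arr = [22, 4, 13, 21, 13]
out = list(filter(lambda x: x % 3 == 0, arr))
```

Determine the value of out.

Step 1: Filter elements divisible by 3:
  22 % 3 = 1: removed
  4 % 3 = 1: removed
  13 % 3 = 1: removed
  21 % 3 = 0: kept
  13 % 3 = 1: removed
Therefore out = [21].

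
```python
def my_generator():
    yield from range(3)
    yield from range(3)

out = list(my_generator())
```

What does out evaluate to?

Step 1: Trace yields in order:
  yield 0
  yield 1
  yield 2
  yield 0
  yield 1
  yield 2
Therefore out = [0, 1, 2, 0, 1, 2].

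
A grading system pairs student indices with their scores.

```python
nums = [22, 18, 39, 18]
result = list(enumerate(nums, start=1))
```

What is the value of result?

Step 1: enumerate with start=1:
  (1, 22)
  (2, 18)
  (3, 39)
  (4, 18)
Therefore result = [(1, 22), (2, 18), (3, 39), (4, 18)].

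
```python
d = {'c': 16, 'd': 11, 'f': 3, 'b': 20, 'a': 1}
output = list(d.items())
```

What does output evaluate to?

Step 1: d.items() returns (key, value) pairs in insertion order.
Therefore output = [('c', 16), ('d', 11), ('f', 3), ('b', 20), ('a', 1)].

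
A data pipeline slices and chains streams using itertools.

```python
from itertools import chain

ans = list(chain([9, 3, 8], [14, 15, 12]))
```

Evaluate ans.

Step 1: chain() concatenates iterables: [9, 3, 8] + [14, 15, 12].
Therefore ans = [9, 3, 8, 14, 15, 12].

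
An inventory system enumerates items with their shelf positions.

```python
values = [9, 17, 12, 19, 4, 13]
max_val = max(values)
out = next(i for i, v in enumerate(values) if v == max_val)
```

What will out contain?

Step 1: max([9, 17, 12, 19, 4, 13]) = 19.
Step 2: Find first index where value == 19:
  Index 0: 9 != 19
  Index 1: 17 != 19
  Index 2: 12 != 19
  Index 3: 19 == 19, found!
Therefore out = 3.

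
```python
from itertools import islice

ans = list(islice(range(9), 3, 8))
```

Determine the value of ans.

Step 1: islice(range(9), 3, 8) takes elements at indices [3, 8).
Step 2: Elements: [3, 4, 5, 6, 7].
Therefore ans = [3, 4, 5, 6, 7].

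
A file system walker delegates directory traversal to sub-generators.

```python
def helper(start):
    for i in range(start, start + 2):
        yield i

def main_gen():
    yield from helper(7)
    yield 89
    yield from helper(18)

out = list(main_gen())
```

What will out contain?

Step 1: main_gen() delegates to helper(7):
  yield 7
  yield 8
Step 2: yield 89
Step 3: Delegates to helper(18):
  yield 18
  yield 19
Therefore out = [7, 8, 89, 18, 19].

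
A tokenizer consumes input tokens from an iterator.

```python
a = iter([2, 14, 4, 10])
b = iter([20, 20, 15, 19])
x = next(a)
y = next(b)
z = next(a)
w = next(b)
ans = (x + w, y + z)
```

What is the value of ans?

Step 1: a iterates [2, 14, 4, 10], b iterates [20, 20, 15, 19].
Step 2: x = next(a) = 2, y = next(b) = 20.
Step 3: z = next(a) = 14, w = next(b) = 20.
Step 4: ans = (2 + 20, 20 + 14) = (22, 34).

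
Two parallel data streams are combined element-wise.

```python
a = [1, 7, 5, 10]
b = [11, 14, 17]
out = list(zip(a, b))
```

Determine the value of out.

Step 1: zip stops at shortest (len(a)=4, len(b)=3):
  Index 0: (1, 11)
  Index 1: (7, 14)
  Index 2: (5, 17)
Step 2: Last element of a (10) has no pair, dropped.
Therefore out = [(1, 11), (7, 14), (5, 17)].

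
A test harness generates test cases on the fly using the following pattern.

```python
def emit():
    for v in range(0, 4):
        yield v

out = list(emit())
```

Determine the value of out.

Step 1: The generator yields each value from range(0, 4).
Step 2: list() consumes all yields: [0, 1, 2, 3].
Therefore out = [0, 1, 2, 3].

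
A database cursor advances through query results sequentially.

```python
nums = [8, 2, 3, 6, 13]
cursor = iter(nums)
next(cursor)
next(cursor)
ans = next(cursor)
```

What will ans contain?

Step 1: Create iterator over [8, 2, 3, 6, 13].
Step 2: next() consumes 8.
Step 3: next() consumes 2.
Step 4: next() returns 3.
Therefore ans = 3.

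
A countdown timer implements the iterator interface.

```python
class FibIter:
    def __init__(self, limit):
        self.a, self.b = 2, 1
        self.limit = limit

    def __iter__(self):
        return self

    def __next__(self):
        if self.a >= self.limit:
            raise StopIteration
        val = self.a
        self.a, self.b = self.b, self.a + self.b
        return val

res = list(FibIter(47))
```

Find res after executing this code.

Step 1: Fibonacci-like sequence (a=2, b=1) until >= 47:
  Yield 2, then a,b = 1,3
  Yield 1, then a,b = 3,4
  Yield 3, then a,b = 4,7
  Yield 4, then a,b = 7,11
  Yield 7, then a,b = 11,18
  Yield 11, then a,b = 18,29
  Yield 18, then a,b = 29,47
  Yield 29, then a,b = 47,76
Step 2: 47 >= 47, stop.
Therefore res = [2, 1, 3, 4, 7, 11, 18, 29].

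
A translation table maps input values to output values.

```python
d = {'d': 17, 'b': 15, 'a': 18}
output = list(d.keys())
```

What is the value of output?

Step 1: d.keys() returns the dictionary keys in insertion order.
Therefore output = ['d', 'b', 'a'].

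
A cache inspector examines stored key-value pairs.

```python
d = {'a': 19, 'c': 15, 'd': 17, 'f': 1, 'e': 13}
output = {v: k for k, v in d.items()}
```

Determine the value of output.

Step 1: Invert dict (swap keys and values):
  'a': 19 -> 19: 'a'
  'c': 15 -> 15: 'c'
  'd': 17 -> 17: 'd'
  'f': 1 -> 1: 'f'
  'e': 13 -> 13: 'e'
Therefore output = {19: 'a', 15: 'c', 17: 'd', 1: 'f', 13: 'e'}.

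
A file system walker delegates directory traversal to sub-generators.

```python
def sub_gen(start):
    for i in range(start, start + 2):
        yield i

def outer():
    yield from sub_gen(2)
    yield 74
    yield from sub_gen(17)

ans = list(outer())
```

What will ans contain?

Step 1: outer() delegates to sub_gen(2):
  yield 2
  yield 3
Step 2: yield 74
Step 3: Delegates to sub_gen(17):
  yield 17
  yield 18
Therefore ans = [2, 3, 74, 17, 18].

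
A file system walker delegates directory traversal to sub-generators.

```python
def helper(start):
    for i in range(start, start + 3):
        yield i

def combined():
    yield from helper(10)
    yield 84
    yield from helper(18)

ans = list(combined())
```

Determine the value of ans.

Step 1: combined() delegates to helper(10):
  yield 10
  yield 11
  yield 12
Step 2: yield 84
Step 3: Delegates to helper(18):
  yield 18
  yield 19
  yield 20
Therefore ans = [10, 11, 12, 84, 18, 19, 20].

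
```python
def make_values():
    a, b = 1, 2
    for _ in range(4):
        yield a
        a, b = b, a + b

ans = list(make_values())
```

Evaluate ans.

Step 1: Fibonacci-like sequence starting with a=1, b=2:
  Iteration 1: yield a=1, then a,b = 2,3
  Iteration 2: yield a=2, then a,b = 3,5
  Iteration 3: yield a=3, then a,b = 5,8
  Iteration 4: yield a=5, then a,b = 8,13
Therefore ans = [1, 2, 3, 5].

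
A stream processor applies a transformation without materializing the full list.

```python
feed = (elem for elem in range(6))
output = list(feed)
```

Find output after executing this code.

Step 1: Generator expression iterates range(6): [0, 1, 2, 3, 4, 5].
Step 2: list() collects all values.
Therefore output = [0, 1, 2, 3, 4, 5].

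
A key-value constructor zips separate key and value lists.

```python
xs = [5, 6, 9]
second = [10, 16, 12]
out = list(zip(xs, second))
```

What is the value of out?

Step 1: zip pairs elements at same index:
  Index 0: (5, 10)
  Index 1: (6, 16)
  Index 2: (9, 12)
Therefore out = [(5, 10), (6, 16), (9, 12)].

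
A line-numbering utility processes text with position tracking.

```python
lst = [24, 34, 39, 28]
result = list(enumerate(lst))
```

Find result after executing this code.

Step 1: enumerate pairs each element with its index:
  (0, 24)
  (1, 34)
  (2, 39)
  (3, 28)
Therefore result = [(0, 24), (1, 34), (2, 39), (3, 28)].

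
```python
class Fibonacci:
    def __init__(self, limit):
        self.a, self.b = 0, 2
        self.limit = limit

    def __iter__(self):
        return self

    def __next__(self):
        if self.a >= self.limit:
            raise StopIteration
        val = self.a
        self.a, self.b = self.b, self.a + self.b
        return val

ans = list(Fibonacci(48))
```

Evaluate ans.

Step 1: Fibonacci-like sequence (a=0, b=2) until >= 48:
  Yield 0, then a,b = 2,2
  Yield 2, then a,b = 2,4
  Yield 2, then a,b = 4,6
  Yield 4, then a,b = 6,10
  Yield 6, then a,b = 10,16
  Yield 10, then a,b = 16,26
  Yield 16, then a,b = 26,42
  Yield 26, then a,b = 42,68
  Yield 42, then a,b = 68,110
Step 2: 68 >= 48, stop.
Therefore ans = [0, 2, 2, 4, 6, 10, 16, 26, 42].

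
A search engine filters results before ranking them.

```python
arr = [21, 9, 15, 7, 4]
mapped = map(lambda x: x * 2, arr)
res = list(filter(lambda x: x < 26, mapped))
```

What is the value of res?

Step 1: Map x * 2:
  21 -> 42
  9 -> 18
  15 -> 30
  7 -> 14
  4 -> 8
Step 2: Filter for < 26:
  42: removed
  18: kept
  30: removed
  14: kept
  8: kept
Therefore res = [18, 14, 8].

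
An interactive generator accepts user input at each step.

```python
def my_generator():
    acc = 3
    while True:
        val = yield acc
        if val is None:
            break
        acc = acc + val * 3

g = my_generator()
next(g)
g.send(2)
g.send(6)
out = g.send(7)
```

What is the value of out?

Step 1: next() -> yield acc=3.
Step 2: send(2) -> val=2, acc = 3 + 2*3 = 9, yield 9.
Step 3: send(6) -> val=6, acc = 9 + 6*3 = 27, yield 27.
Step 4: send(7) -> val=7, acc = 27 + 7*3 = 48, yield 48.
Therefore out = 48.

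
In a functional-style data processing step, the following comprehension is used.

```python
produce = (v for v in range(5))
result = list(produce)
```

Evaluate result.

Step 1: Generator expression iterates range(5): [0, 1, 2, 3, 4].
Step 2: list() collects all values.
Therefore result = [0, 1, 2, 3, 4].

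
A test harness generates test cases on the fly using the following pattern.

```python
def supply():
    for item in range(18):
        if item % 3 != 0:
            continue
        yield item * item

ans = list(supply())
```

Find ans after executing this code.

Step 1: Only yield item**2 when item is divisible by 3:
  item=0: 0 % 3 == 0, yield 0**2 = 0
  item=3: 3 % 3 == 0, yield 3**2 = 9
  item=6: 6 % 3 == 0, yield 6**2 = 36
  item=9: 9 % 3 == 0, yield 9**2 = 81
  item=12: 12 % 3 == 0, yield 12**2 = 144
  item=15: 15 % 3 == 0, yield 15**2 = 225
Therefore ans = [0, 9, 36, 81, 144, 225].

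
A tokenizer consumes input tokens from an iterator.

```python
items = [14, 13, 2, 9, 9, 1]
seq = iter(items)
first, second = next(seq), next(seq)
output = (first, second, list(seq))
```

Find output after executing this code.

Step 1: Create iterator over [14, 13, 2, 9, 9, 1].
Step 2: first = 14, second = 13.
Step 3: Remaining elements: [2, 9, 9, 1].
Therefore output = (14, 13, [2, 9, 9, 1]).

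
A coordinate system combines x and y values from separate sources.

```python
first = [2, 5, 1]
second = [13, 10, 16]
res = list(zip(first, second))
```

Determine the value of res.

Step 1: zip pairs elements at same index:
  Index 0: (2, 13)
  Index 1: (5, 10)
  Index 2: (1, 16)
Therefore res = [(2, 13), (5, 10), (1, 16)].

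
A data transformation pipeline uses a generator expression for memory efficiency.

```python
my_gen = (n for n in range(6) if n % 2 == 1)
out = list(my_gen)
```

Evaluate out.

Step 1: Filter range(6) keeping only odd values:
  n=0: even, excluded
  n=1: odd, included
  n=2: even, excluded
  n=3: odd, included
  n=4: even, excluded
  n=5: odd, included
Therefore out = [1, 3, 5].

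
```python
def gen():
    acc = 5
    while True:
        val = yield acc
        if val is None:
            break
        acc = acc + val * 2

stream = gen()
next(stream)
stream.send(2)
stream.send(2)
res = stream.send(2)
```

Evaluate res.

Step 1: next() -> yield acc=5.
Step 2: send(2) -> val=2, acc = 5 + 2*2 = 9, yield 9.
Step 3: send(2) -> val=2, acc = 9 + 2*2 = 13, yield 13.
Step 4: send(2) -> val=2, acc = 13 + 2*2 = 17, yield 17.
Therefore res = 17.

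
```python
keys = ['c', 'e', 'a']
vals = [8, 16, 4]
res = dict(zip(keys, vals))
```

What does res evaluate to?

Step 1: zip pairs keys with values:
  'c' -> 8
  'e' -> 16
  'a' -> 4
Therefore res = {'c': 8, 'e': 16, 'a': 4}.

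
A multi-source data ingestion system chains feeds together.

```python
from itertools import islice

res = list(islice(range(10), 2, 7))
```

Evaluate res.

Step 1: islice(range(10), 2, 7) takes elements at indices [2, 7).
Step 2: Elements: [2, 3, 4, 5, 6].
Therefore res = [2, 3, 4, 5, 6].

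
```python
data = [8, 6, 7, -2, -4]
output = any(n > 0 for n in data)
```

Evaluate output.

Step 1: Check n > 0 for each element in [8, 6, 7, -2, -4]:
  8 > 0: True
  6 > 0: True
  7 > 0: True
  -2 > 0: False
  -4 > 0: False
Step 2: any() returns True.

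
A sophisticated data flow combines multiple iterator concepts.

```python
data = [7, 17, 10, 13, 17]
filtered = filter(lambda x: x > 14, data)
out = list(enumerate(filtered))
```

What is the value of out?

Step 1: Filter [7, 17, 10, 13, 17] for > 14: [17, 17].
Step 2: enumerate re-indexes from 0: [(0, 17), (1, 17)].
Therefore out = [(0, 17), (1, 17)].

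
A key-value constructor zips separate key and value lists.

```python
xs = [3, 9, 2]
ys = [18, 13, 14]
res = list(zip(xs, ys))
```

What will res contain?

Step 1: zip pairs elements at same index:
  Index 0: (3, 18)
  Index 1: (9, 13)
  Index 2: (2, 14)
Therefore res = [(3, 18), (9, 13), (2, 14)].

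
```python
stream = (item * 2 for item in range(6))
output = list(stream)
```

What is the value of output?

Step 1: For each item in range(6), compute item*2:
  item=0: 0*2 = 0
  item=1: 1*2 = 2
  item=2: 2*2 = 4
  item=3: 3*2 = 6
  item=4: 4*2 = 8
  item=5: 5*2 = 10
Therefore output = [0, 2, 4, 6, 8, 10].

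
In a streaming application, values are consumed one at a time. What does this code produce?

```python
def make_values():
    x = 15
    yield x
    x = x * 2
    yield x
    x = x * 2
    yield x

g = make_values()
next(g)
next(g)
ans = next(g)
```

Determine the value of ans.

Step 1: Trace through generator execution:
  Yield 1: x starts at 15, yield 15
  Yield 2: x = 15 * 2 = 30, yield 30
  Yield 3: x = 30 * 2 = 60, yield 60
Step 2: First next() gets 15, second next() gets the second value, third next() yields 60.
Therefore ans = 60.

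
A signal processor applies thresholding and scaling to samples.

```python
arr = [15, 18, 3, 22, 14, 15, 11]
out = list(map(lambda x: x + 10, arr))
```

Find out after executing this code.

Step 1: Apply lambda x: x + 10 to each element:
  15 -> 25
  18 -> 28
  3 -> 13
  22 -> 32
  14 -> 24
  15 -> 25
  11 -> 21
Therefore out = [25, 28, 13, 32, 24, 25, 21].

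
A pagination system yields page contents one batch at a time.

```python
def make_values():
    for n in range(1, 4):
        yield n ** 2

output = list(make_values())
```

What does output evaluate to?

Step 1: For each n in range(1, 4), yield n**2:
  n=1: yield 1**2 = 1
  n=2: yield 2**2 = 4
  n=3: yield 3**2 = 9
Therefore output = [1, 4, 9].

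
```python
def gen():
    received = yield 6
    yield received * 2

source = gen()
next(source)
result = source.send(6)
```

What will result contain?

Step 1: next(source) advances to first yield, producing 6.
Step 2: send(6) resumes, received = 6.
Step 3: yield received * 2 = 6 * 2 = 12.
Therefore result = 12.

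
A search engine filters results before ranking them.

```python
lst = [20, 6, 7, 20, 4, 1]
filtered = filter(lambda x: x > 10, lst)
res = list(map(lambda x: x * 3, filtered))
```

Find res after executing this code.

Step 1: Filter lst for elements > 10:
  20: kept
  6: removed
  7: removed
  20: kept
  4: removed
  1: removed
Step 2: Map x * 3 on filtered [20, 20]:
  20 -> 60
  20 -> 60
Therefore res = [60, 60].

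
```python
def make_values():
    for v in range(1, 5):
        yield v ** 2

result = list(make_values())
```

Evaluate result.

Step 1: For each v in range(1, 5), yield v**2:
  v=1: yield 1**2 = 1
  v=2: yield 2**2 = 4
  v=3: yield 3**2 = 9
  v=4: yield 4**2 = 16
Therefore result = [1, 4, 9, 16].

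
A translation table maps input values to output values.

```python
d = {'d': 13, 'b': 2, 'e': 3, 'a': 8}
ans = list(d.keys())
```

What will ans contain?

Step 1: d.keys() returns the dictionary keys in insertion order.
Therefore ans = ['d', 'b', 'e', 'a'].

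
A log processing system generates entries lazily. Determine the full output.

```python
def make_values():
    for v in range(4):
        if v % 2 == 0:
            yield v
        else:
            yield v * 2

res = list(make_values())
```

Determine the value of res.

Step 1: For each v in range(4), yield v if even, else v*2:
  v=0 (even): yield 0
  v=1 (odd): yield 1*2 = 2
  v=2 (even): yield 2
  v=3 (odd): yield 3*2 = 6
Therefore res = [0, 2, 2, 6].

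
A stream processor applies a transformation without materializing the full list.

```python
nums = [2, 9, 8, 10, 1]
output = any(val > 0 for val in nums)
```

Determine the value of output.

Step 1: Check val > 0 for each element in [2, 9, 8, 10, 1]:
  2 > 0: True
  9 > 0: True
  8 > 0: True
  10 > 0: True
  1 > 0: True
Step 2: any() returns True.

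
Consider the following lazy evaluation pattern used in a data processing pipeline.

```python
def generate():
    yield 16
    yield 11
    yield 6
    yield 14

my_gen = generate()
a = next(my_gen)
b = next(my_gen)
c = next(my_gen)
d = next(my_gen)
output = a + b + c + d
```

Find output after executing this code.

Step 1: Create generator and consume all values:
  a = next(my_gen) = 16
  b = next(my_gen) = 11
  c = next(my_gen) = 6
  d = next(my_gen) = 14
Step 2: output = 16 + 11 + 6 + 14 = 47.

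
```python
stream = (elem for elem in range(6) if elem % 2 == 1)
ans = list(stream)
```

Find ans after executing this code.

Step 1: Filter range(6) keeping only odd values:
  elem=0: even, excluded
  elem=1: odd, included
  elem=2: even, excluded
  elem=3: odd, included
  elem=4: even, excluded
  elem=5: odd, included
Therefore ans = [1, 3, 5].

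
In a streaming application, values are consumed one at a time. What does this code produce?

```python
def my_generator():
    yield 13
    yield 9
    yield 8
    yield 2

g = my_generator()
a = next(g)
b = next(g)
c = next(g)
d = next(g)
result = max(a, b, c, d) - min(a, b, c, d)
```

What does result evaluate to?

Step 1: Create generator and consume all values:
  a = next(g) = 13
  b = next(g) = 9
  c = next(g) = 8
  d = next(g) = 2
Step 2: max = 13, min = 2, result = 13 - 2 = 11.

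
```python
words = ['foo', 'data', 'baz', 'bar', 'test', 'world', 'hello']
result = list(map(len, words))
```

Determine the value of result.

Step 1: Map len() to each word:
  'foo' -> 3
  'data' -> 4
  'baz' -> 3
  'bar' -> 3
  'test' -> 4
  'world' -> 5
  'hello' -> 5
Therefore result = [3, 4, 3, 3, 4, 5, 5].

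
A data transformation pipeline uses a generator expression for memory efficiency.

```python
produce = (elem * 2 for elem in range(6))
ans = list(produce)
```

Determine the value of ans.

Step 1: For each elem in range(6), compute elem*2:
  elem=0: 0*2 = 0
  elem=1: 1*2 = 2
  elem=2: 2*2 = 4
  elem=3: 3*2 = 6
  elem=4: 4*2 = 8
  elem=5: 5*2 = 10
Therefore ans = [0, 2, 4, 6, 8, 10].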